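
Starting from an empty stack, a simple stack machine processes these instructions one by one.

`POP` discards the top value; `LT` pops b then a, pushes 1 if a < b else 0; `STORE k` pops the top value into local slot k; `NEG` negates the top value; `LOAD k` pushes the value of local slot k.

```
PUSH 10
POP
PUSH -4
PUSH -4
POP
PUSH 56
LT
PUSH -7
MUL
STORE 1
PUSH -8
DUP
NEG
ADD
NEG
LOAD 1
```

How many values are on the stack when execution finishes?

PUSH 10 -> 10
POP     -> (empty)
PUSH -4 -> -4
PUSH -4 -> -4 -4
POP     -> -4
PUSH 56 -> -4 56
LT      -> 1
PUSH -7 -> 1 -7
MUL     -> -7
STORE 1 -> (empty)
PUSH -8 -> -8
DUP     -> -8 -8
NEG     -> -8 8
ADD     -> 0
NEG     -> 0
LOAD 1  -> 0 -7

2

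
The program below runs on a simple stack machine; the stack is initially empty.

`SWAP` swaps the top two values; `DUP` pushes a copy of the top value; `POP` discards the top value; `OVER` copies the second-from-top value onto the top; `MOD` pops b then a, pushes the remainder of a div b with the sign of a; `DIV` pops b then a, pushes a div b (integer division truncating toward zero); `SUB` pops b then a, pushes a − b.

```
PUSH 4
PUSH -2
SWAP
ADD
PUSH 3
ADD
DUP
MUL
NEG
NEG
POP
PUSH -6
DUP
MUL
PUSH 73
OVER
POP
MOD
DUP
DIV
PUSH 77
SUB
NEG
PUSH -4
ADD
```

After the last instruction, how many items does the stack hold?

1

PUSH 4   [4]
PUSH -2  [4, -2]
SWAP     [-2, 4]
ADD      [2]
PUSH 3   [2, 3]
ADD      [5]
DUP      [5, 5]
MUL      [25]
NEG      [-25]
NEG      [25]
POP      []
PUSH -6  [-6]
DUP      [-6, -6]
MUL      [36]
PUSH 73  [36, 73]
OVER     [36, 73, 36]
POP      [36, 73]
MOD      [36]
DUP      [36, 36]
DIV      [1]
PUSH 77  [1, 77]
SUB      [-76]
NEG      [76]
PUSH -4  [76, -4]
ADD      [72]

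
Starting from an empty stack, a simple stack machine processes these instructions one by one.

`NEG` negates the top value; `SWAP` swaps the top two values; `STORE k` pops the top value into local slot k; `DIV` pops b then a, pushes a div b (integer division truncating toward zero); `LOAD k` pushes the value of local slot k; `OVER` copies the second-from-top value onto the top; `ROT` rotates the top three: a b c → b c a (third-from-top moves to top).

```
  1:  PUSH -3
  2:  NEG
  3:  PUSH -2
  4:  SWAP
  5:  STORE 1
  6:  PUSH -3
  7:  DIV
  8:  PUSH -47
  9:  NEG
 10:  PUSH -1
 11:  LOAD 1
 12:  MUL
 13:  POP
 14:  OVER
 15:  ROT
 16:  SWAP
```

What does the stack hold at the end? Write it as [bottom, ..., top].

PUSH -3   -3
NEG       3
PUSH -2   3 -2
SWAP      -2 3
STORE 1   -2
PUSH -3   -2 -3
DIV       0
PUSH -47  0 -47
NEG       0 47
PUSH -1   0 47 -1
LOAD 1    0 47 -1 3
MUL       0 47 -3
POP       0 47
OVER      0 47 0
ROT       47 0 0
SWAP      47 0 0

[47, 0, 0]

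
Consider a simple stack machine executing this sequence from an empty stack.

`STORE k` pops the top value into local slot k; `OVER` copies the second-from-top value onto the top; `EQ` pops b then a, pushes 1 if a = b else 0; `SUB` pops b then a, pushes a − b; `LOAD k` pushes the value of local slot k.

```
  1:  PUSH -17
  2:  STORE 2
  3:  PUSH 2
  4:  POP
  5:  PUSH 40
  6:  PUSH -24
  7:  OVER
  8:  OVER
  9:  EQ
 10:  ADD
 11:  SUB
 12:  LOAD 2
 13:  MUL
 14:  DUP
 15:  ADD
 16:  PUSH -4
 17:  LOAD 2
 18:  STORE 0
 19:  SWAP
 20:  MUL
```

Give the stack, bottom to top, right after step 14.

PUSH -17 -> -17
STORE 2  -> (empty)
PUSH 2   -> 2
POP      -> (empty)
PUSH 40  -> 40
PUSH -24 -> 40 -24
OVER     -> 40 -24 40
OVER     -> 40 -24 40 -24
EQ       -> 40 -24 0
ADD      -> 40 -24
SUB      -> 64
LOAD 2   -> 64 -17
MUL      -> -1088
DUP      -> -1088 -1088

[-1088, -1088]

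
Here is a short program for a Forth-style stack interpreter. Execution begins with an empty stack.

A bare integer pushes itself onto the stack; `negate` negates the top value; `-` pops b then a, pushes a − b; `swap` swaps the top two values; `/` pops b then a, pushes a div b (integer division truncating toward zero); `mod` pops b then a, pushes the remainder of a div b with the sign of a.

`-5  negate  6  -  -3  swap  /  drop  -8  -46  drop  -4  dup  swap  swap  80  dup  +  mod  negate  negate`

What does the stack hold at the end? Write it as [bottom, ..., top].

-5     : [-5]
negate : [5]
6      : [5, 6]
-      : [-1]
-3     : [-1, -3]
swap   : [-3, -1]
/      : [3]
drop   : []
-8     : [-8]
-46    : [-8, -46]
drop   : [-8]
-4     : [-8, -4]
dup    : [-8, -4, -4]
swap   : [-8, -4, -4]
swap   : [-8, -4, -4]
80     : [-8, -4, -4, 80]
dup    : [-8, -4, -4, 80, 80]
+      : [-8, -4, -4, 160]
mod    : [-8, -4, -4]
negate : [-8, -4, 4]
negate : [-8, -4, -4]

[-8, -4, -4]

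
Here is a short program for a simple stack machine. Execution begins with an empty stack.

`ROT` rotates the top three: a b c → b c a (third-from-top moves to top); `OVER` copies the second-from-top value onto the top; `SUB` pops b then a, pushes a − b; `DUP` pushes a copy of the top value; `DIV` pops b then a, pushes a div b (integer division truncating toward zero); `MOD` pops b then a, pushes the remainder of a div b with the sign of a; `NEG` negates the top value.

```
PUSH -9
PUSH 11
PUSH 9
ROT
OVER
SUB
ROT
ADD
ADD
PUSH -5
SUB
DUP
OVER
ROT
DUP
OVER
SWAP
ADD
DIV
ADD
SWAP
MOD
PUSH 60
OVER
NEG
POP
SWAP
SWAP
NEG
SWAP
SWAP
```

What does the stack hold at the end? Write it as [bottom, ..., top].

[0, -60]

PUSH -9 : -9
PUSH 11 : -9 11
PUSH 9  : -9 11 9
ROT     : 11 9 -9
OVER    : 11 9 -9 9
SUB     : 11 9 -18
ROT     : 9 -18 11
ADD     : 9 -7
ADD     : 2
PUSH -5 : 2 -5
SUB     : 7
DUP     : 7 7
OVER    : 7 7 7
ROT     : 7 7 7
DUP     : 7 7 7 7
OVER    : 7 7 7 7 7
SWAP    : 7 7 7 7 7
ADD     : 7 7 7 14
DIV     : 7 7 0
ADD     : 7 7
SWAP    : 7 7
MOD     : 0
PUSH 60 : 0 60
OVER    : 0 60 0
NEG     : 0 60 0
POP     : 0 60
SWAP    : 60 0
SWAP    : 0 60
NEG     : 0 -60
SWAP    : -60 0
SWAP    : 0 -60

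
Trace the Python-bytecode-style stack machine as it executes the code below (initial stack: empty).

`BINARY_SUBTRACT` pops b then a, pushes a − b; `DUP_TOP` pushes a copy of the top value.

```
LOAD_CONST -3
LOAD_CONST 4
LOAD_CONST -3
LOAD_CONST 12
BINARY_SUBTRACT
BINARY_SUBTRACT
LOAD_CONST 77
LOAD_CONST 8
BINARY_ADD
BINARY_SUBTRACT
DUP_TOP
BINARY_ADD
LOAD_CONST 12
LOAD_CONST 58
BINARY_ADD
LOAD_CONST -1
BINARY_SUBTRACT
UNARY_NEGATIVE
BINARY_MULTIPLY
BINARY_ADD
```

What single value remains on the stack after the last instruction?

9369

LOAD_CONST -3   : [-3]
LOAD_CONST 4    : [-3, 4]
LOAD_CONST -3   : [-3, 4, -3]
LOAD_CONST 12   : [-3, 4, -3, 12]
BINARY_SUBTRACT : [-3, 4, -15]
BINARY_SUBTRACT : [-3, 19]
LOAD_CONST 77   : [-3, 19, 77]
LOAD_CONST 8    : [-3, 19, 77, 8]
BINARY_ADD      : [-3, 19, 85]
BINARY_SUBTRACT : [-3, -66]
DUP_TOP         : [-3, -66, -66]
BINARY_ADD      : [-3, -132]
LOAD_CONST 12   : [-3, -132, 12]
LOAD_CONST 58   : [-3, -132, 12, 58]
BINARY_ADD      : [-3, -132, 70]
LOAD_CONST -1   : [-3, -132, 70, -1]
BINARY_SUBTRACT : [-3, -132, 71]
UNARY_NEGATIVE  : [-3, -132, -71]
BINARY_MULTIPLY : [-3, 9372]
BINARY_ADD      : [9369]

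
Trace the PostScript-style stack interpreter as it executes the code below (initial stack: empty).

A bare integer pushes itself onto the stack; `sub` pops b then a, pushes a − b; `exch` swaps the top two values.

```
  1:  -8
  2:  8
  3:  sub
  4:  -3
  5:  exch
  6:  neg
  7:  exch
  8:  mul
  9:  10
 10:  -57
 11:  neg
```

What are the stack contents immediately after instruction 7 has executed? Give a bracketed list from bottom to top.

-8   : -8
8    : -8 8
sub  : -16
-3   : -16 -3
exch : -3 -16
neg  : -3 16
exch : 16 -3

[16, -3]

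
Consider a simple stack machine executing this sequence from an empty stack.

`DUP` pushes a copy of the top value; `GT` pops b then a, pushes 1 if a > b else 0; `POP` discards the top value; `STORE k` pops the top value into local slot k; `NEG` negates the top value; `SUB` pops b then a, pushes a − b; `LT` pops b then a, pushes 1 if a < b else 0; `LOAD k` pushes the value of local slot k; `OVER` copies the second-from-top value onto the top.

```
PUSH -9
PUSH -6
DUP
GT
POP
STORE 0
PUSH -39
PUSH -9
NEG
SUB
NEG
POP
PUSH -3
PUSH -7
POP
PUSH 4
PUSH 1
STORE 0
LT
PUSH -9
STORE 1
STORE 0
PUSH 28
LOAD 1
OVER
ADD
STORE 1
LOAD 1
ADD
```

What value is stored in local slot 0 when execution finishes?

1

PUSH -9  -> [-9]
PUSH -6  -> [-9, -6]
DUP      -> [-9, -6, -6]
GT       -> [-9, 0]
POP      -> [-9]
STORE 0  -> []
PUSH -39 -> [-39]
PUSH -9  -> [-39, -9]
NEG      -> [-39, 9]
SUB      -> [-48]
NEG      -> [48]
POP      -> []
PUSH -3  -> [-3]
PUSH -7  -> [-3, -7]
POP      -> [-3]
PUSH 4   -> [-3, 4]
PUSH 1   -> [-3, 4, 1]
STORE 0  -> [-3, 4]
LT       -> [1]
PUSH -9  -> [1, -9]
STORE 1  -> [1]
STORE 0  -> []
PUSH 28  -> [28]
LOAD 1   -> [28, -9]
OVER     -> [28, -9, 28]
ADD      -> [28, 19]
STORE 1  -> [28]
LOAD 1   -> [28, 19]
ADD      -> [47]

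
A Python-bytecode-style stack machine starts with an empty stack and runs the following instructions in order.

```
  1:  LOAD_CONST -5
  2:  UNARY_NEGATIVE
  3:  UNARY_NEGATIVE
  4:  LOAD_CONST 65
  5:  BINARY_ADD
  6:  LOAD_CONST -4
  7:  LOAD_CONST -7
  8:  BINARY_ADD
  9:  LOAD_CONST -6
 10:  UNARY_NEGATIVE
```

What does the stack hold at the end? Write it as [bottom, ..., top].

[60, -11, 6]

LOAD_CONST -5   -5
UNARY_NEGATIVE  5
UNARY_NEGATIVE  -5
LOAD_CONST 65   -5 65
BINARY_ADD      60
LOAD_CONST -4   60 -4
LOAD_CONST -7   60 -4 -7
BINARY_ADD      60 -11
LOAD_CONST -6   60 -11 -6
UNARY_NEGATIVE  60 -11 6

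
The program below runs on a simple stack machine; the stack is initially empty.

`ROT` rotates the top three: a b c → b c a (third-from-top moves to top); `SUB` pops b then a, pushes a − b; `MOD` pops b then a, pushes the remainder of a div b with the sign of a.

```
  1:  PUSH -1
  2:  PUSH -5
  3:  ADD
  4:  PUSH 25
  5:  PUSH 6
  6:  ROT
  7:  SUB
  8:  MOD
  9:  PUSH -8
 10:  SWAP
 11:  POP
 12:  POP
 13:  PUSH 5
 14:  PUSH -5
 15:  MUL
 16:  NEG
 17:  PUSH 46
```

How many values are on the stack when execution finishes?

PUSH -1 → [-1]
PUSH -5 → [-1, -5]
ADD     → [-6]
PUSH 25 → [-6, 25]
PUSH 6  → [-6, 25, 6]
ROT     → [25, 6, -6]
SUB     → [25, 12]
MOD     → [1]
PUSH -8 → [1, -8]
SWAP    → [-8, 1]
POP     → [-8]
POP     → []
PUSH 5  → [5]
PUSH -5 → [5, -5]
MUL     → [-25]
NEG     → [25]
PUSH 46 → [25, 46]

2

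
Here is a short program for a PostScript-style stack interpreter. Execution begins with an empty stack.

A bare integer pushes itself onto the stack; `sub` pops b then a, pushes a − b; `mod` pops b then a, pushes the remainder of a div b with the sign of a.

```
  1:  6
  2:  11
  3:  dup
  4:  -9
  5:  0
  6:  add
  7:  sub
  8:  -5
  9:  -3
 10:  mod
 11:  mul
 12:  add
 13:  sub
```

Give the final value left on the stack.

35

6   : [6]
11  : [6, 11]
dup : [6, 11, 11]
-9  : [6, 11, 11, -9]
0   : [6, 11, 11, -9, 0]
add : [6, 11, 11, -9]
sub : [6, 11, 20]
-5  : [6, 11, 20, -5]
-3  : [6, 11, 20, -5, -3]
mod : [6, 11, 20, -2]
mul : [6, 11, -40]
add : [6, -29]
sub : [35]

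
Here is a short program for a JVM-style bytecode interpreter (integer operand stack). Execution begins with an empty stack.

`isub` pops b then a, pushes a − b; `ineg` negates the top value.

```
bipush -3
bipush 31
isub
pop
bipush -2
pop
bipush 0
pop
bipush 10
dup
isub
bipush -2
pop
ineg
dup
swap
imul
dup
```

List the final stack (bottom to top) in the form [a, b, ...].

bipush -3 -> -3
bipush 31 -> -3 31
isub      -> -34
pop       -> (empty)
bipush -2 -> -2
pop       -> (empty)
bipush 0  -> 0
pop       -> (empty)
bipush 10 -> 10
dup       -> 10 10
isub      -> 0
bipush -2 -> 0 -2
pop       -> 0
ineg      -> 0
dup       -> 0 0
swap      -> 0 0
imul      -> 0
dup       -> 0 0

[0, 0]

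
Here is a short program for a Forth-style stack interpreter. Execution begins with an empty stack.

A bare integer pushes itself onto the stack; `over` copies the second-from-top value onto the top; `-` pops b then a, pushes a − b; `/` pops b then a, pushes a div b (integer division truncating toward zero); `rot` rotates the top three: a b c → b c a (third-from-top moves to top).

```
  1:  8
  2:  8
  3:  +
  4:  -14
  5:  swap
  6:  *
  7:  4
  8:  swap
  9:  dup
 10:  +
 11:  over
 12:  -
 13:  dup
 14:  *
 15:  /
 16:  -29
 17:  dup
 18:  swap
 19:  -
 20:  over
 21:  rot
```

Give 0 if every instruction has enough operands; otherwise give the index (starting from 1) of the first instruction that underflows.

0

8    -> [8]
8    -> [8, 8]
+    -> [16]
-14  -> [16, -14]
swap -> [-14, 16]
*    -> [-224]
4    -> [-224, 4]
swap -> [4, -224]
dup  -> [4, -224, -224]
+    -> [4, -448]
over -> [4, -448, 4]
-    -> [4, -452]
dup  -> [4, -452, -452]
*    -> [4, 204304]
/    -> [0]
-29  -> [0, -29]
dup  -> [0, -29, -29]
swap -> [0, -29, -29]
-    -> [0, 0]
over -> [0, 0, 0]
rot  -> [0, 0, 0]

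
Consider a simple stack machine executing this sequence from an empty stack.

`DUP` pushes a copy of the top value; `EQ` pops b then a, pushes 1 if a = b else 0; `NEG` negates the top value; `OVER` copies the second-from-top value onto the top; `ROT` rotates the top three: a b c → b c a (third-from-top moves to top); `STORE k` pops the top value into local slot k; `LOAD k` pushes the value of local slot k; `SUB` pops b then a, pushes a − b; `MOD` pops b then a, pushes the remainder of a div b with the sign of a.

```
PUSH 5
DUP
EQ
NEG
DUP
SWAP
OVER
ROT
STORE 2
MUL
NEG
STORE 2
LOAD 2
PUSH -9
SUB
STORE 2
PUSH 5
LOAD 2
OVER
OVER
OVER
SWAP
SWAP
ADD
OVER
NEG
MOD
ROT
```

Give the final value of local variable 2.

PUSH 5  → [5]
DUP     → [5, 5]
EQ      → [1]
NEG     → [-1]
DUP     → [-1, -1]
SWAP    → [-1, -1]
OVER    → [-1, -1, -1]
ROT     → [-1, -1, -1]
STORE 2 → [-1, -1]
MUL     → [1]
NEG     → [-1]
STORE 2 → []
LOAD 2  → [-1]
PUSH -9 → [-1, -9]
SUB     → [8]
STORE 2 → []
PUSH 5  → [5]
LOAD 2  → [5, 8]
OVER    → [5, 8, 5]
OVER    → [5, 8, 5, 8]
OVER    → [5, 8, 5, 8, 5]
SWAP    → [5, 8, 5, 5, 8]
SWAP    → [5, 8, 5, 8, 5]
ADD     → [5, 8, 5, 13]
OVER    → [5, 8, 5, 13, 5]
NEG     → [5, 8, 5, 13, -5]
MOD     → [5, 8, 5, 3]
ROT     → [5, 5, 3, 8]

8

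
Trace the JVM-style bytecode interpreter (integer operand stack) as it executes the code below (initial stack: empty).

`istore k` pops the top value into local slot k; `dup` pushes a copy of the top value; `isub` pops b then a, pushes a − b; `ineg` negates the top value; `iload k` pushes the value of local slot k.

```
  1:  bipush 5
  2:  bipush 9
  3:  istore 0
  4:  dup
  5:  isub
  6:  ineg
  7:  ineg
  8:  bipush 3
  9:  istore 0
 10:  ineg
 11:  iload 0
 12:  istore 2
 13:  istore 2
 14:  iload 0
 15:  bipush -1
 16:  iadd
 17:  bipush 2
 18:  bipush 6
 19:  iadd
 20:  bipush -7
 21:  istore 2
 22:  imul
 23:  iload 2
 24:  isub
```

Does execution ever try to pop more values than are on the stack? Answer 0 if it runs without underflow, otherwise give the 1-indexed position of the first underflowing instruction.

0

bipush 5   [5]
bipush 9   [5, 9]
istore 0   [5]
dup        [5, 5]
isub       [0]
ineg       [0]
ineg       [0]
bipush 3   [0, 3]
istore 0   [0]
ineg       [0]
iload 0    [0, 3]
istore 2   [0]
istore 2   []
iload 0    [3]
bipush -1  [3, -1]
iadd       [2]
bipush 2   [2, 2]
bipush 6   [2, 2, 6]
iadd       [2, 8]
bipush -7  [2, 8, -7]
istore 2   [2, 8]
imul       [16]
iload 2    [16, -7]
isub       [23]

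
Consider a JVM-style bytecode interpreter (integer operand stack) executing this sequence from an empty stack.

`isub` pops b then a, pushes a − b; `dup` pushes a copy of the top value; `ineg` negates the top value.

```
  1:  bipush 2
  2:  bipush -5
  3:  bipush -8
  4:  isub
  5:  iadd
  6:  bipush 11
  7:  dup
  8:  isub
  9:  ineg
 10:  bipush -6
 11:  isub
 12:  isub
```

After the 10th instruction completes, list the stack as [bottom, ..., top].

bipush 2  -> [2]
bipush -5 -> [2, -5]
bipush -8 -> [2, -5, -8]
isub      -> [2, 3]
iadd      -> [5]
bipush 11 -> [5, 11]
dup       -> [5, 11, 11]
isub      -> [5, 0]
ineg      -> [5, 0]
bipush -6 -> [5, 0, -6]

[5, 0, -6]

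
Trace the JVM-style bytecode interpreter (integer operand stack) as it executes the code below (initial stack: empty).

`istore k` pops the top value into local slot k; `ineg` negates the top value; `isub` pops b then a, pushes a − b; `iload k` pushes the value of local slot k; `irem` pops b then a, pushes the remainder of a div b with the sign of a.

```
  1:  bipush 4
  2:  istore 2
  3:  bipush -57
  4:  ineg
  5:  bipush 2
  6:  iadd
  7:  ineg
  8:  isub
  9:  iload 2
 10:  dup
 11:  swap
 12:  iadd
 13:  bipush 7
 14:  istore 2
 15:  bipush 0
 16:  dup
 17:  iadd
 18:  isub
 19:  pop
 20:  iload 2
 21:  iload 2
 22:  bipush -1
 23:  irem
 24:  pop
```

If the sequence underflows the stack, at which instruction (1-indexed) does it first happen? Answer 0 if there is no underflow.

bipush 4   : [4]
istore 2   : []
bipush -57 : [-57]
ineg       : [57]
bipush 2   : [57, 2]
iadd       : [59]
ineg       : [-59]
isub  — needs 2 operands, stack has 1 → underflow

8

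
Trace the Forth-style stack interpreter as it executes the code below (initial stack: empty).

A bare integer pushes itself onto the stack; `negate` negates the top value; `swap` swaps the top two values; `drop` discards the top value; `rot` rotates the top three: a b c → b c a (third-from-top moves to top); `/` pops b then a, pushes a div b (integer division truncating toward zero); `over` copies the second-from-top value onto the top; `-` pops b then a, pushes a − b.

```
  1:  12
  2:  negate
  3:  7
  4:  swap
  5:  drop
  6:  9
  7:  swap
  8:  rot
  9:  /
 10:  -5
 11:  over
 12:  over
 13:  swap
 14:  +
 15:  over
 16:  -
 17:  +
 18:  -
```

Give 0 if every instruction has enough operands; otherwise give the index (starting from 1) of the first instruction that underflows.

8

12     -> 12
negate -> -12
7      -> -12 7
swap   -> 7 -12
drop   -> 7
9      -> 7 9
swap   -> 9 7
rot  — needs 3 operands, stack has 2 → underflow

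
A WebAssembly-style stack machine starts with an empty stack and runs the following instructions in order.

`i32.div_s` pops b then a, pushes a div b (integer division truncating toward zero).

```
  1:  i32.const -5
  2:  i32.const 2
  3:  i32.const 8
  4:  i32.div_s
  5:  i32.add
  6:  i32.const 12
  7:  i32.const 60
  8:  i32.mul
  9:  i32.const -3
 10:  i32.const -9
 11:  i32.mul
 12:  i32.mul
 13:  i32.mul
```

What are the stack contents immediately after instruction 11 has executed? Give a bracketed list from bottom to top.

i32.const -5 -> -5
i32.const 2  -> -5 2
i32.const 8  -> -5 2 8
i32.div_s    -> -5 0
i32.add      -> -5
i32.const 12 -> -5 12
i32.const 60 -> -5 12 60
i32.mul      -> -5 720
i32.const -3 -> -5 720 -3
i32.const -9 -> -5 720 -3 -9
i32.mul      -> -5 720 27

[-5, 720, 27]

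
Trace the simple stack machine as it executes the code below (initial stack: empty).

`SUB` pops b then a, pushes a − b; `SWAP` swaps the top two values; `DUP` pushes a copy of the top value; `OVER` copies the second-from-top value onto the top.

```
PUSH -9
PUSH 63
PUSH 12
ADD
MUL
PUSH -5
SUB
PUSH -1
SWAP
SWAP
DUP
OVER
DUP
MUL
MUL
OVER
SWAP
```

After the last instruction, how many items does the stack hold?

PUSH -9  [-9]
PUSH 63  [-9, 63]
PUSH 12  [-9, 63, 12]
ADD      [-9, 75]
MUL      [-675]
PUSH -5  [-675, -5]
SUB      [-670]
PUSH -1  [-670, -1]
SWAP     [-1, -670]
SWAP     [-670, -1]
DUP      [-670, -1, -1]
OVER     [-670, -1, -1, -1]
DUP      [-670, -1, -1, -1, -1]
MUL      [-670, -1, -1, 1]
MUL      [-670, -1, -1]
OVER     [-670, -1, -1, -1]
SWAP     [-670, -1, -1, -1]

4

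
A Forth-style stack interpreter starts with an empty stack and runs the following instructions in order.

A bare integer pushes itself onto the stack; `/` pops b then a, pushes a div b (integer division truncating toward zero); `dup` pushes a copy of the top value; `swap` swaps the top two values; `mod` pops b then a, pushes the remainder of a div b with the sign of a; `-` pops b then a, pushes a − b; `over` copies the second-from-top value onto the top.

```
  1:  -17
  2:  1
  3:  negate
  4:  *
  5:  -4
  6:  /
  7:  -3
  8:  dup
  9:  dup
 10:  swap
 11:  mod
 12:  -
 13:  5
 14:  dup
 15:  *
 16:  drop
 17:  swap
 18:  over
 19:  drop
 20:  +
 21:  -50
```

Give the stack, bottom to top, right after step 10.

-17    : [-17]
1      : [-17, 1]
negate : [-17, -1]
*      : [17]
-4     : [17, -4]
/      : [-4]
-3     : [-4, -3]
dup    : [-4, -3, -3]
dup    : [-4, -3, -3, -3]
swap   : [-4, -3, -3, -3]

[-4, -3, -3, -3]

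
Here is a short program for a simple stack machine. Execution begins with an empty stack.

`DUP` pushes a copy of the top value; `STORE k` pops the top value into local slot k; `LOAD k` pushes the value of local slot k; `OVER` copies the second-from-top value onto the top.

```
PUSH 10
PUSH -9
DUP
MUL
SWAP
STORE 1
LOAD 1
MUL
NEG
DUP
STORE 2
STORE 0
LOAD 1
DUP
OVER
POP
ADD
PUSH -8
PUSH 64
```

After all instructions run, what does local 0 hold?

PUSH 10 → [10]
PUSH -9 → [10, -9]
DUP     → [10, -9, -9]
MUL     → [10, 81]
SWAP    → [81, 10]
STORE 1 → [81]
LOAD 1  → [81, 10]
MUL     → [810]
NEG     → [-810]
DUP     → [-810, -810]
STORE 2 → [-810]
STORE 0 → []
LOAD 1  → [10]
DUP     → [10, 10]
OVER    → [10, 10, 10]
POP     → [10, 10]
ADD     → [20]
PUSH -8 → [20, -8]
PUSH 64 → [20, -8, 64]

-810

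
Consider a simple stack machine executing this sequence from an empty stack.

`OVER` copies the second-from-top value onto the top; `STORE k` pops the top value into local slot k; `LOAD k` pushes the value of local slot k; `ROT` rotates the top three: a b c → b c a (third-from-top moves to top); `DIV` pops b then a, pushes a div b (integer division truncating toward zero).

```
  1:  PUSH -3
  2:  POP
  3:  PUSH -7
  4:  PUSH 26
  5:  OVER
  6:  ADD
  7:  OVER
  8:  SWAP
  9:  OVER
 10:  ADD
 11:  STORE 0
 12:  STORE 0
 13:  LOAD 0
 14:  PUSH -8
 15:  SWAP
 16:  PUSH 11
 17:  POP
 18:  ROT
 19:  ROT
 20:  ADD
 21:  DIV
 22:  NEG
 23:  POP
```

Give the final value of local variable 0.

PUSH -3 : [-3]
POP     : []
PUSH -7 : [-7]
PUSH 26 : [-7, 26]
OVER    : [-7, 26, -7]
ADD     : [-7, 19]
OVER    : [-7, 19, -7]
SWAP    : [-7, -7, 19]
OVER    : [-7, -7, 19, -7]
ADD     : [-7, -7, 12]
STORE 0 : [-7, -7]
STORE 0 : [-7]
LOAD 0  : [-7, -7]
PUSH -8 : [-7, -7, -8]
SWAP    : [-7, -8, -7]
PUSH 11 : [-7, -8, -7, 11]
POP     : [-7, -8, -7]
ROT     : [-8, -7, -7]
ROT     : [-7, -7, -8]
ADD     : [-7, -15]
DIV     : [0]
NEG     : [0]
POP     : []

-7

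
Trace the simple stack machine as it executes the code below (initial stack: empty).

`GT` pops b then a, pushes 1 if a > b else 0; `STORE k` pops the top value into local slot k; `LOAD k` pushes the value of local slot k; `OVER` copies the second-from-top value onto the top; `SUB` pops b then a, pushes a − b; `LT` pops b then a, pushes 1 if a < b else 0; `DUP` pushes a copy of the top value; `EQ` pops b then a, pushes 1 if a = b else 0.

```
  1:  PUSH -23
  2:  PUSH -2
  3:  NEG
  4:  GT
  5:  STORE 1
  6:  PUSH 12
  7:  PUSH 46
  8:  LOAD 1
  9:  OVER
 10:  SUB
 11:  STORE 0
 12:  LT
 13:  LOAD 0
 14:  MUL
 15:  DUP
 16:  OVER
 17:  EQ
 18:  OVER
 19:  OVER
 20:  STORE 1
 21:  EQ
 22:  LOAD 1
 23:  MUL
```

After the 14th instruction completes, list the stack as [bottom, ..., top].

PUSH -23 -> [-23]
PUSH -2  -> [-23, -2]
NEG      -> [-23, 2]
GT       -> [0]
STORE 1  -> []
PUSH 12  -> [12]
PUSH 46  -> [12, 46]
LOAD 1   -> [12, 46, 0]
OVER     -> [12, 46, 0, 46]
SUB      -> [12, 46, -46]
STORE 0  -> [12, 46]
LT       -> [1]
LOAD 0   -> [1, -46]
MUL      -> [-46]

[-46]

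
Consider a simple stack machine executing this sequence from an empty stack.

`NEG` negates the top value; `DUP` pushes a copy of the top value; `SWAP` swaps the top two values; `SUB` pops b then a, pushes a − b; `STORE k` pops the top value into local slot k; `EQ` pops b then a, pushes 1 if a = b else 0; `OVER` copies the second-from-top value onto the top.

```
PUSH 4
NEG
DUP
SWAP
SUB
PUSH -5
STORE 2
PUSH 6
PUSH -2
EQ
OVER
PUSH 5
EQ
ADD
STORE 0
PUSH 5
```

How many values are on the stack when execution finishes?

2

PUSH 4  -> [4]
NEG     -> [-4]
DUP     -> [-4, -4]
SWAP    -> [-4, -4]
SUB     -> [0]
PUSH -5 -> [0, -5]
STORE 2 -> [0]
PUSH 6  -> [0, 6]
PUSH -2 -> [0, 6, -2]
EQ      -> [0, 0]
OVER    -> [0, 0, 0]
PUSH 5  -> [0, 0, 0, 5]
EQ      -> [0, 0, 0]
ADD     -> [0, 0]
STORE 0 -> [0]
PUSH 5  -> [0, 5]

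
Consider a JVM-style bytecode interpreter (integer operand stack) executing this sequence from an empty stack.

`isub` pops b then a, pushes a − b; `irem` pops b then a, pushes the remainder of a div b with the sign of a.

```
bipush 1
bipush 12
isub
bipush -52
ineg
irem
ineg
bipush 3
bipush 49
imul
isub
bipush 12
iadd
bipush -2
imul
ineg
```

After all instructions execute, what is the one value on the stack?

bipush 1   → [1]
bipush 12  → [1, 12]
isub       → [-11]
bipush -52 → [-11, -52]
ineg       → [-11, 52]
irem       → [-11]
ineg       → [11]
bipush 3   → [11, 3]
bipush 49  → [11, 3, 49]
imul       → [11, 147]
isub       → [-136]
bipush 12  → [-136, 12]
iadd       → [-124]
bipush -2  → [-124, -2]
imul       → [248]
ineg       → [-248]

-248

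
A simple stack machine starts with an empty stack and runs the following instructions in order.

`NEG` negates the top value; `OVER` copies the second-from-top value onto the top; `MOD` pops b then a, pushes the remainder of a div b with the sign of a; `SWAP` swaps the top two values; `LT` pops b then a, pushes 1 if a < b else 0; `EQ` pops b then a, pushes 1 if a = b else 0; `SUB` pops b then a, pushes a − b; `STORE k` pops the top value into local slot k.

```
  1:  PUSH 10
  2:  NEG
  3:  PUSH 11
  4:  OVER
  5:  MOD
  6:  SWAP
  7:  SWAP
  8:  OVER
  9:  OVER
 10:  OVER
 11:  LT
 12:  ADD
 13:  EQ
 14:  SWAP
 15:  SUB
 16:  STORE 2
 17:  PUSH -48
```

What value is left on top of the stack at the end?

PUSH 10  → 10
NEG      → -10
PUSH 11  → -10 11
OVER     → -10 11 -10
MOD      → -10 1
SWAP     → 1 -10
SWAP     → -10 1
OVER     → -10 1 -10
OVER     → -10 1 -10 1
OVER     → -10 1 -10 1 -10
LT       → -10 1 -10 0
ADD      → -10 1 -10
EQ       → -10 0
SWAP     → 0 -10
SUB      → 10
STORE 2  → (empty)
PUSH -48 → -48

-48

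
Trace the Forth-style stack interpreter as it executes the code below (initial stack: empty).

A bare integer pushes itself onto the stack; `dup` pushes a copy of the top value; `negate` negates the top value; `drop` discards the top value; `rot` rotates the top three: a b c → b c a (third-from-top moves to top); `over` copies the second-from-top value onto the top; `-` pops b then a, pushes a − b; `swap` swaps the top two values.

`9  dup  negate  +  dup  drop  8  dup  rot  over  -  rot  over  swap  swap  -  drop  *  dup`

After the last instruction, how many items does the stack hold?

2

9      : 9
dup    : 9 9
negate : 9 -9
+      : 0
dup    : 0 0
drop   : 0
8      : 0 8
dup    : 0 8 8
rot    : 8 8 0
over   : 8 8 0 8
-      : 8 8 -8
rot    : 8 -8 8
over   : 8 -8 8 -8
swap   : 8 -8 -8 8
swap   : 8 -8 8 -8
-      : 8 -8 16
drop   : 8 -8
*      : -64
dup    : -64 -64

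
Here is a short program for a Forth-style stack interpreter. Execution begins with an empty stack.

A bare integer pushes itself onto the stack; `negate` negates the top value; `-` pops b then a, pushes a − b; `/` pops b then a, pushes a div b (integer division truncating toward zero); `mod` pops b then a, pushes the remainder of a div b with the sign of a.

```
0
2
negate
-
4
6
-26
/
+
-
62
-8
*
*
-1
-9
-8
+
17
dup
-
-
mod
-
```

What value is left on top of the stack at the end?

993

0      → 0
2      → 0 2
negate → 0 -2
-      → 2
4      → 2 4
6      → 2 4 6
-26    → 2 4 6 -26
/      → 2 4 0
+      → 2 4
-      → -2
62     → -2 62
-8     → -2 62 -8
*      → -2 -496
*      → 992
-1     → 992 -1
-9     → 992 -1 -9
-8     → 992 -1 -9 -8
+      → 992 -1 -17
17     → 992 -1 -17 17
dup    → 992 -1 -17 17 17
-      → 992 -1 -17 0
-      → 992 -1 -17
mod    → 992 -1
-      → 993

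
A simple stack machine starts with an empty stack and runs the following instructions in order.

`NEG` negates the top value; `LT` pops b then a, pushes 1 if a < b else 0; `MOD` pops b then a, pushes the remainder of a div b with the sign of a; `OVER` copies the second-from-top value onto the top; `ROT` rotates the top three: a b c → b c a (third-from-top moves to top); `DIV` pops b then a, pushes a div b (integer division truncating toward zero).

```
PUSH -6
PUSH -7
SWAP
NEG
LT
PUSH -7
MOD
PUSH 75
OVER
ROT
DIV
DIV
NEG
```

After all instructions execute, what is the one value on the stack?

-75

PUSH -6 → -6
PUSH -7 → -6 -7
SWAP    → -7 -6
NEG     → -7 6
LT      → 1
PUSH -7 → 1 -7
MOD     → 1
PUSH 75 → 1 75
OVER    → 1 75 1
ROT     → 75 1 1
DIV     → 75 1
DIV     → 75
NEG     → -75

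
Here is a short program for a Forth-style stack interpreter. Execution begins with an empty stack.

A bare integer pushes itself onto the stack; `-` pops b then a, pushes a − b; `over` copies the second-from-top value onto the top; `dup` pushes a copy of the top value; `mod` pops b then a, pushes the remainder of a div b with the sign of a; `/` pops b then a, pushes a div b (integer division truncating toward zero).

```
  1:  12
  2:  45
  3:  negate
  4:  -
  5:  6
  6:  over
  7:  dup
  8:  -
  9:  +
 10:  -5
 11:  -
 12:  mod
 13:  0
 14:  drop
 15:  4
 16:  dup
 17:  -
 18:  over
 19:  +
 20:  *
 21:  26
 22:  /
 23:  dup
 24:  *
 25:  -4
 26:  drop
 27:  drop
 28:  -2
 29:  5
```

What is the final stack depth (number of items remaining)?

2

12     → 12
45     → 12 45
negate → 12 -45
-      → 57
6      → 57 6
over   → 57 6 57
dup    → 57 6 57 57
-      → 57 6 0
+      → 57 6
-5     → 57 6 -5
-      → 57 11
mod    → 2
0      → 2 0
drop   → 2
4      → 2 4
dup    → 2 4 4
-      → 2 0
over   → 2 0 2
+      → 2 2
*      → 4
26     → 4 26
/      → 0
dup    → 0 0
*      → 0
-4     → 0 -4
drop   → 0
drop   → (empty)
-2     → -2
5      → -2 5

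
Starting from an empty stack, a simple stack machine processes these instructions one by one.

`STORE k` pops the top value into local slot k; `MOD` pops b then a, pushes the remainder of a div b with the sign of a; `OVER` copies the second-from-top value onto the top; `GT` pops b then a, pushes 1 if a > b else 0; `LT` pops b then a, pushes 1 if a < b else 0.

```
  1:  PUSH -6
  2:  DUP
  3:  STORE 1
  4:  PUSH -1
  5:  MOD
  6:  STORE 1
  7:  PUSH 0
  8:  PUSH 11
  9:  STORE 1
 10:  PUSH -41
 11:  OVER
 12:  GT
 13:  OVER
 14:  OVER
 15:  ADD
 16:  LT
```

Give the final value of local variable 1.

PUSH -6  -> -6
DUP      -> -6 -6
STORE 1  -> -6
PUSH -1  -> -6 -1
MOD      -> 0
STORE 1  -> (empty)
PUSH 0   -> 0
PUSH 11  -> 0 11
STORE 1  -> 0
PUSH -41 -> 0 -41
OVER     -> 0 -41 0
GT       -> 0 0
OVER     -> 0 0 0
OVER     -> 0 0 0 0
ADD      -> 0 0 0
LT       -> 0 0

11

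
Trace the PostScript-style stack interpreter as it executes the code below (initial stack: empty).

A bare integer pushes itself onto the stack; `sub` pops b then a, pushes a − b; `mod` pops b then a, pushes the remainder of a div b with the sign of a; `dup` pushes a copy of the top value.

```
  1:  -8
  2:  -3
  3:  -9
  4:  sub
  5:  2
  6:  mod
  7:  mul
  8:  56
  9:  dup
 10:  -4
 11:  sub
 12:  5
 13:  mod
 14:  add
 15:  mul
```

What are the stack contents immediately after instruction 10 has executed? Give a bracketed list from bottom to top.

[0, 56, 56, -4]

-8  : [-8]
-3  : [-8, -3]
-9  : [-8, -3, -9]
sub : [-8, 6]
2   : [-8, 6, 2]
mod : [-8, 0]
mul : [0]
56  : [0, 56]
dup : [0, 56, 56]
-4  : [0, 56, 56, -4]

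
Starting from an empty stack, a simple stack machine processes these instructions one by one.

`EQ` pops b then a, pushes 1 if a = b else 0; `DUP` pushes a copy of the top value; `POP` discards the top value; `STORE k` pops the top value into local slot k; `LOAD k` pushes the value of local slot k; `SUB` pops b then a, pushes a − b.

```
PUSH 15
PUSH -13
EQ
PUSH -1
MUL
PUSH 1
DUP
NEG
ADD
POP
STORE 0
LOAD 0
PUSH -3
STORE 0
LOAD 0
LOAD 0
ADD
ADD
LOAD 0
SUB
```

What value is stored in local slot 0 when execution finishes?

PUSH 15  -> [15]
PUSH -13 -> [15, -13]
EQ       -> [0]
PUSH -1  -> [0, -1]
MUL      -> [0]
PUSH 1   -> [0, 1]
DUP      -> [0, 1, 1]
NEG      -> [0, 1, -1]
ADD      -> [0, 0]
POP      -> [0]
STORE 0  -> []
LOAD 0   -> [0]
PUSH -3  -> [0, -3]
STORE 0  -> [0]
LOAD 0   -> [0, -3]
LOAD 0   -> [0, -3, -3]
ADD      -> [0, -6]
ADD      -> [-6]
LOAD 0   -> [-6, -3]
SUB      -> [-3]

-3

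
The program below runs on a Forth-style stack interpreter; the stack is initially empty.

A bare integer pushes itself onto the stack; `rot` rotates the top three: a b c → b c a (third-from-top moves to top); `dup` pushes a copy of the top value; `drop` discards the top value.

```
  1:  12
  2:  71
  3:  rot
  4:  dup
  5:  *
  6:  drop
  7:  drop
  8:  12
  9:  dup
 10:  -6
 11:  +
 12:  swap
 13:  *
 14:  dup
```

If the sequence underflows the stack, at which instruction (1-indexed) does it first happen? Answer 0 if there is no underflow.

12 -> [12]
71 -> [12, 71]
rot  — needs 3 operands, stack has 2 → underflow

3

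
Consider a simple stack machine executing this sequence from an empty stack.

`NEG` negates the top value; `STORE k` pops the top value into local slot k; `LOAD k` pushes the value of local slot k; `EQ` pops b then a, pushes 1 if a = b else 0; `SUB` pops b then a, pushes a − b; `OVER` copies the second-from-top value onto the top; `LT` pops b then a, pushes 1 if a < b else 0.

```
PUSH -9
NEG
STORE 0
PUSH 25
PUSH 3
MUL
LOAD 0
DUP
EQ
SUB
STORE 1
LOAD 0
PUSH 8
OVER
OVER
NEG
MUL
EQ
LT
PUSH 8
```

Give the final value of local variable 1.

74

PUSH -9 → [-9]
NEG     → [9]
STORE 0 → []
PUSH 25 → [25]
PUSH 3  → [25, 3]
MUL     → [75]
LOAD 0  → [75, 9]
DUP     → [75, 9, 9]
EQ      → [75, 1]
SUB     → [74]
STORE 1 → []
LOAD 0  → [9]
PUSH 8  → [9, 8]
OVER    → [9, 8, 9]
OVER    → [9, 8, 9, 8]
NEG     → [9, 8, 9, -8]
MUL     → [9, 8, -72]
EQ      → [9, 0]
LT      → [0]
PUSH 8  → [0, 8]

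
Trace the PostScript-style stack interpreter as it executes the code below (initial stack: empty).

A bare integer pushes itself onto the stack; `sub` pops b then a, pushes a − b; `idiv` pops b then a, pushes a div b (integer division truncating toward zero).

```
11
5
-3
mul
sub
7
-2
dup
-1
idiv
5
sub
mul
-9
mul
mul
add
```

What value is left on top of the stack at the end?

-352

11   → [11]
5    → [11, 5]
-3   → [11, 5, -3]
mul  → [11, -15]
sub  → [26]
7    → [26, 7]
-2   → [26, 7, -2]
dup  → [26, 7, -2, -2]
-1   → [26, 7, -2, -2, -1]
idiv → [26, 7, -2, 2]
5    → [26, 7, -2, 2, 5]
sub  → [26, 7, -2, -3]
mul  → [26, 7, 6]
-9   → [26, 7, 6, -9]
mul  → [26, 7, -54]
mul  → [26, -378]
add  → [-352]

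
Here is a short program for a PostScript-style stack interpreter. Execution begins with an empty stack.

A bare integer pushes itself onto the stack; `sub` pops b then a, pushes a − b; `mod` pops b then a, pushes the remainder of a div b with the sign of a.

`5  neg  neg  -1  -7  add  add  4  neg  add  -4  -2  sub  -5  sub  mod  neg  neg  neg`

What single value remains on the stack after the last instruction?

1

5   : [5]
neg : [-5]
neg : [5]
-1  : [5, -1]
-7  : [5, -1, -7]
add : [5, -8]
add : [-3]
4   : [-3, 4]
neg : [-3, -4]
add : [-7]
-4  : [-7, -4]
-2  : [-7, -4, -2]
sub : [-7, -2]
-5  : [-7, -2, -5]
sub : [-7, 3]
mod : [-1]
neg : [1]
neg : [-1]
neg : [1]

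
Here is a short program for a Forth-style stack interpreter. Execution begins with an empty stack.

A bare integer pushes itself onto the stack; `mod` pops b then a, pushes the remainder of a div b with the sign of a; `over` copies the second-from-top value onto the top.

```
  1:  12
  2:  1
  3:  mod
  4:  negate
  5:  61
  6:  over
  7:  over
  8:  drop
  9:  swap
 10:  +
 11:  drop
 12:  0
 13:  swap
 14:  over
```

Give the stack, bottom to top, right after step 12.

[0, 0]

12      12
1       12 1
mod     0
negate  0
61      0 61
over    0 61 0
over    0 61 0 61
drop    0 61 0
swap    0 0 61
+       0 61
drop    0
0       0 0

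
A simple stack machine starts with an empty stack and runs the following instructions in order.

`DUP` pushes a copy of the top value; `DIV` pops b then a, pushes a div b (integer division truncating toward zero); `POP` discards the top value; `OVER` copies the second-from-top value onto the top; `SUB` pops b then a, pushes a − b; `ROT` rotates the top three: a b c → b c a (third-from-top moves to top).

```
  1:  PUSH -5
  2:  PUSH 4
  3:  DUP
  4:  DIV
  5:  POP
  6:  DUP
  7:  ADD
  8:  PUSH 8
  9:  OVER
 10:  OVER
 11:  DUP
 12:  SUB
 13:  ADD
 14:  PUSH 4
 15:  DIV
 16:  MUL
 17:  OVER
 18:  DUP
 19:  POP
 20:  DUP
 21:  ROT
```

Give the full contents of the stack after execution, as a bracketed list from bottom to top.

PUSH -5  -5
PUSH 4   -5 4
DUP      -5 4 4
DIV      -5 1
POP      -5
DUP      -5 -5
ADD      -10
PUSH 8   -10 8
OVER     -10 8 -10
OVER     -10 8 -10 8
DUP      -10 8 -10 8 8
SUB      -10 8 -10 0
ADD      -10 8 -10
PUSH 4   -10 8 -10 4
DIV      -10 8 -2
MUL      -10 -16
OVER     -10 -16 -10
DUP      -10 -16 -10 -10
POP      -10 -16 -10
DUP      -10 -16 -10 -10
ROT      -10 -10 -10 -16

[-10, -10, -10, -16]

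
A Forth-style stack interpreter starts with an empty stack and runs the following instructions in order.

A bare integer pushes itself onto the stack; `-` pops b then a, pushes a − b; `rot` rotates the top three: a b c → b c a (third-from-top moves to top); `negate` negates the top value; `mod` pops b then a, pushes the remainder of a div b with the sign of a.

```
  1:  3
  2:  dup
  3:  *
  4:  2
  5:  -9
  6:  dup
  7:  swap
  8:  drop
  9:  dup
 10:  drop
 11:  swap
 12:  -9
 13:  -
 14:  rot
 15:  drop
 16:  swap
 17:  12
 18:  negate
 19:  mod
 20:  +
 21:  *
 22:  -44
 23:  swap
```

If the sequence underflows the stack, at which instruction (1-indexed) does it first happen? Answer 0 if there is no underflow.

3      → 3
dup    → 3 3
*      → 9
2      → 9 2
-9     → 9 2 -9
dup    → 9 2 -9 -9
swap   → 9 2 -9 -9
drop   → 9 2 -9
dup    → 9 2 -9 -9
drop   → 9 2 -9
swap   → 9 -9 2
-9     → 9 -9 2 -9
-      → 9 -9 11
rot    → -9 11 9
drop   → -9 11
swap   → 11 -9
12     → 11 -9 12
negate → 11 -9 -12
mod    → 11 -9
+      → 2
*  — needs 2 operands, stack has 1 → underflow

21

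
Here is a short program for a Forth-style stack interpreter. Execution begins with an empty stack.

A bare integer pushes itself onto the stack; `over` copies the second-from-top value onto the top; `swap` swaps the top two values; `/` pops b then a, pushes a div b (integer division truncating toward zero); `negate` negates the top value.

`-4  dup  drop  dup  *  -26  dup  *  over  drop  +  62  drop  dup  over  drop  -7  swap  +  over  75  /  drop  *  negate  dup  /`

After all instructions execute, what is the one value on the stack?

-4      -4
dup     -4 -4
drop    -4
dup     -4 -4
*       16
-26     16 -26
dup     16 -26 -26
*       16 676
over    16 676 16
drop    16 676
+       692
62      692 62
drop    692
dup     692 692
over    692 692 692
drop    692 692
-7      692 692 -7
swap    692 -7 692
+       692 685
over    692 685 692
75      692 685 692 75
/       692 685 9
drop    692 685
*       474020
negate  -474020
dup     -474020 -474020
/       1

1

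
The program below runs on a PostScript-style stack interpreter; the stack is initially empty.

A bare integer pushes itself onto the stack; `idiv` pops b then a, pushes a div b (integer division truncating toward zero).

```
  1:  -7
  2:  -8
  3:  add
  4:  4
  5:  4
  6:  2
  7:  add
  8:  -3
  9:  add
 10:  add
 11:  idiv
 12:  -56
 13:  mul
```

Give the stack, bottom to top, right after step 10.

[-15, 7]

-7   -7
-8   -7 -8
add  -15
4    -15 4
4    -15 4 4
2    -15 4 4 2
add  -15 4 6
-3   -15 4 6 -3
add  -15 4 3
add  -15 7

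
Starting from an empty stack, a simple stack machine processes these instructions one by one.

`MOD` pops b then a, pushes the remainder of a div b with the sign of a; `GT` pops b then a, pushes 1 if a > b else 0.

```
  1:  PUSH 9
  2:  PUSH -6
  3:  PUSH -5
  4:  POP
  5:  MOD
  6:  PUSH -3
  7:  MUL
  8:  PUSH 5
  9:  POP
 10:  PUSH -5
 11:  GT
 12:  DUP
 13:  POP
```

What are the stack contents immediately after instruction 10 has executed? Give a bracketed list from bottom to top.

PUSH 9  -> [9]
PUSH -6 -> [9, -6]
PUSH -5 -> [9, -6, -5]
POP     -> [9, -6]
MOD     -> [3]
PUSH -3 -> [3, -3]
MUL     -> [-9]
PUSH 5  -> [-9, 5]
POP     -> [-9]
PUSH -5 -> [-9, -5]

[-9, -5]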